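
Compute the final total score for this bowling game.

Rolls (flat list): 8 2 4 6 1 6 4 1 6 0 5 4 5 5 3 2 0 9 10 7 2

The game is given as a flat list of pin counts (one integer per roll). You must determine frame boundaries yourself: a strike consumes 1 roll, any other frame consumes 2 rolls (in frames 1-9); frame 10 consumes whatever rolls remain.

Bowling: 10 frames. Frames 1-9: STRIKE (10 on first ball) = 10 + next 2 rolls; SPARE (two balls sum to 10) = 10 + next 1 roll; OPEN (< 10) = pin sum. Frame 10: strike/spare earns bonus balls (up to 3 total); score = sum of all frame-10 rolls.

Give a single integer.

Answer: 98

Derivation:
Frame 1: SPARE (8+2=10). 10 + next roll (4) = 14. Cumulative: 14
Frame 2: SPARE (4+6=10). 10 + next roll (1) = 11. Cumulative: 25
Frame 3: OPEN (1+6=7). Cumulative: 32
Frame 4: OPEN (4+1=5). Cumulative: 37
Frame 5: OPEN (6+0=6). Cumulative: 43
Frame 6: OPEN (5+4=9). Cumulative: 52
Frame 7: SPARE (5+5=10). 10 + next roll (3) = 13. Cumulative: 65
Frame 8: OPEN (3+2=5). Cumulative: 70
Frame 9: OPEN (0+9=9). Cumulative: 79
Frame 10: STRIKE. Sum of all frame-10 rolls (10+7+2) = 19. Cumulative: 98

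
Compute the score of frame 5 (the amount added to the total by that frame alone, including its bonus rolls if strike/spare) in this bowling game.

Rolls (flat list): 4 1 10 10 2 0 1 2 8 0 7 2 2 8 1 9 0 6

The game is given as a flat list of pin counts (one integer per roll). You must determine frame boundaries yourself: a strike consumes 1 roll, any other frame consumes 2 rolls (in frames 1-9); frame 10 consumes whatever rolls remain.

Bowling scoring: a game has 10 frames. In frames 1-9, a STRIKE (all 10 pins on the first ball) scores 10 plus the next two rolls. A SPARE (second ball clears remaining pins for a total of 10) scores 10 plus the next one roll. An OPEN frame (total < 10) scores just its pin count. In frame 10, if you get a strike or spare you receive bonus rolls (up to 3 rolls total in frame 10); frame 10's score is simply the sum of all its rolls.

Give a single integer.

Answer: 3

Derivation:
Frame 1: OPEN (4+1=5). Cumulative: 5
Frame 2: STRIKE. 10 + next two rolls (10+2) = 22. Cumulative: 27
Frame 3: STRIKE. 10 + next two rolls (2+0) = 12. Cumulative: 39
Frame 4: OPEN (2+0=2). Cumulative: 41
Frame 5: OPEN (1+2=3). Cumulative: 44
Frame 6: OPEN (8+0=8). Cumulative: 52
Frame 7: OPEN (7+2=9). Cumulative: 61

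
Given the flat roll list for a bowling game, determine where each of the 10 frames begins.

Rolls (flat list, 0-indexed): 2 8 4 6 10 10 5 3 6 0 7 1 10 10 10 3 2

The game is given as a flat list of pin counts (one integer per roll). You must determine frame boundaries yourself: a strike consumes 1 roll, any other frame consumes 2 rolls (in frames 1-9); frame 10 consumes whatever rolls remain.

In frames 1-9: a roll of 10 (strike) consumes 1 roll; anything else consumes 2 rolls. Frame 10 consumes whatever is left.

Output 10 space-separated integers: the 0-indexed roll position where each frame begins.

Frame 1 starts at roll index 0: rolls=2,8 (sum=10), consumes 2 rolls
Frame 2 starts at roll index 2: rolls=4,6 (sum=10), consumes 2 rolls
Frame 3 starts at roll index 4: roll=10 (strike), consumes 1 roll
Frame 4 starts at roll index 5: roll=10 (strike), consumes 1 roll
Frame 5 starts at roll index 6: rolls=5,3 (sum=8), consumes 2 rolls
Frame 6 starts at roll index 8: rolls=6,0 (sum=6), consumes 2 rolls
Frame 7 starts at roll index 10: rolls=7,1 (sum=8), consumes 2 rolls
Frame 8 starts at roll index 12: roll=10 (strike), consumes 1 roll
Frame 9 starts at roll index 13: roll=10 (strike), consumes 1 roll
Frame 10 starts at roll index 14: 3 remaining rolls

Answer: 0 2 4 5 6 8 10 12 13 14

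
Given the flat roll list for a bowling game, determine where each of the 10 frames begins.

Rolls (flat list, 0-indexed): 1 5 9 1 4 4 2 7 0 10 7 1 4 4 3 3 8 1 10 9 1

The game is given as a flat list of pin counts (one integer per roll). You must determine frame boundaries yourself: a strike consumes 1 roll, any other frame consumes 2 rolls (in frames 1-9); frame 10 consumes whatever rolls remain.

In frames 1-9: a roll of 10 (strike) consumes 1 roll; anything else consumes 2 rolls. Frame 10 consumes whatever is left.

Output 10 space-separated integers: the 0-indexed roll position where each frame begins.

Answer: 0 2 4 6 8 10 12 14 16 18

Derivation:
Frame 1 starts at roll index 0: rolls=1,5 (sum=6), consumes 2 rolls
Frame 2 starts at roll index 2: rolls=9,1 (sum=10), consumes 2 rolls
Frame 3 starts at roll index 4: rolls=4,4 (sum=8), consumes 2 rolls
Frame 4 starts at roll index 6: rolls=2,7 (sum=9), consumes 2 rolls
Frame 5 starts at roll index 8: rolls=0,10 (sum=10), consumes 2 rolls
Frame 6 starts at roll index 10: rolls=7,1 (sum=8), consumes 2 rolls
Frame 7 starts at roll index 12: rolls=4,4 (sum=8), consumes 2 rolls
Frame 8 starts at roll index 14: rolls=3,3 (sum=6), consumes 2 rolls
Frame 9 starts at roll index 16: rolls=8,1 (sum=9), consumes 2 rolls
Frame 10 starts at roll index 18: 3 remaining rolls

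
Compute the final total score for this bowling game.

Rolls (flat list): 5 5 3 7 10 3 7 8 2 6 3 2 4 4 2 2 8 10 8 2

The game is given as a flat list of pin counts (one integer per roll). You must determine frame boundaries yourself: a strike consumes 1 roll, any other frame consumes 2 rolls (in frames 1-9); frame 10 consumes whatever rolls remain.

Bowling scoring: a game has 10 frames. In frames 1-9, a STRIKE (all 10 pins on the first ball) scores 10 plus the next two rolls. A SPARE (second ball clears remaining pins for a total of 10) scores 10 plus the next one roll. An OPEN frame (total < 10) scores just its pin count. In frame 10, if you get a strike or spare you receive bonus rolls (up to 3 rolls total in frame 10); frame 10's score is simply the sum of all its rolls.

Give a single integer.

Frame 1: SPARE (5+5=10). 10 + next roll (3) = 13. Cumulative: 13
Frame 2: SPARE (3+7=10). 10 + next roll (10) = 20. Cumulative: 33
Frame 3: STRIKE. 10 + next two rolls (3+7) = 20. Cumulative: 53
Frame 4: SPARE (3+7=10). 10 + next roll (8) = 18. Cumulative: 71
Frame 5: SPARE (8+2=10). 10 + next roll (6) = 16. Cumulative: 87
Frame 6: OPEN (6+3=9). Cumulative: 96
Frame 7: OPEN (2+4=6). Cumulative: 102
Frame 8: OPEN (4+2=6). Cumulative: 108
Frame 9: SPARE (2+8=10). 10 + next roll (10) = 20. Cumulative: 128
Frame 10: STRIKE. Sum of all frame-10 rolls (10+8+2) = 20. Cumulative: 148

Answer: 148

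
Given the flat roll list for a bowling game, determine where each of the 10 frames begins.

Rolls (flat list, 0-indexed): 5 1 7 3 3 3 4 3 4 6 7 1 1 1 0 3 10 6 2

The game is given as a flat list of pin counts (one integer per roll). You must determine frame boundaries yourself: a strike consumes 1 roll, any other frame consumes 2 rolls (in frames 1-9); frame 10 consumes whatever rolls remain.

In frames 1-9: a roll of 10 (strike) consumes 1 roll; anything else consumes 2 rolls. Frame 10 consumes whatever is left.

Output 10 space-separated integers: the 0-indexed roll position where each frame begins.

Frame 1 starts at roll index 0: rolls=5,1 (sum=6), consumes 2 rolls
Frame 2 starts at roll index 2: rolls=7,3 (sum=10), consumes 2 rolls
Frame 3 starts at roll index 4: rolls=3,3 (sum=6), consumes 2 rolls
Frame 4 starts at roll index 6: rolls=4,3 (sum=7), consumes 2 rolls
Frame 5 starts at roll index 8: rolls=4,6 (sum=10), consumes 2 rolls
Frame 6 starts at roll index 10: rolls=7,1 (sum=8), consumes 2 rolls
Frame 7 starts at roll index 12: rolls=1,1 (sum=2), consumes 2 rolls
Frame 8 starts at roll index 14: rolls=0,3 (sum=3), consumes 2 rolls
Frame 9 starts at roll index 16: roll=10 (strike), consumes 1 roll
Frame 10 starts at roll index 17: 2 remaining rolls

Answer: 0 2 4 6 8 10 12 14 16 17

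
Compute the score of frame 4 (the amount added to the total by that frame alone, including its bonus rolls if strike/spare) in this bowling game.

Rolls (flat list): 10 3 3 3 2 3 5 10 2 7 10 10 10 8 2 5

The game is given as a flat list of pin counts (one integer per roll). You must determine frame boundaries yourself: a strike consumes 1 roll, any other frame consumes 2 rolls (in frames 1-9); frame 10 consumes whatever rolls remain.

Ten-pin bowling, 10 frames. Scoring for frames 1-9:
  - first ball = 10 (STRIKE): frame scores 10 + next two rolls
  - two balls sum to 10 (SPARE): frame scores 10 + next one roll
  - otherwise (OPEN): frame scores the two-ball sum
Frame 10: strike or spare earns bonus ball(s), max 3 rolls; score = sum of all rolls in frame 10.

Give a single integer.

Frame 1: STRIKE. 10 + next two rolls (3+3) = 16. Cumulative: 16
Frame 2: OPEN (3+3=6). Cumulative: 22
Frame 3: OPEN (3+2=5). Cumulative: 27
Frame 4: OPEN (3+5=8). Cumulative: 35
Frame 5: STRIKE. 10 + next two rolls (2+7) = 19. Cumulative: 54
Frame 6: OPEN (2+7=9). Cumulative: 63

Answer: 8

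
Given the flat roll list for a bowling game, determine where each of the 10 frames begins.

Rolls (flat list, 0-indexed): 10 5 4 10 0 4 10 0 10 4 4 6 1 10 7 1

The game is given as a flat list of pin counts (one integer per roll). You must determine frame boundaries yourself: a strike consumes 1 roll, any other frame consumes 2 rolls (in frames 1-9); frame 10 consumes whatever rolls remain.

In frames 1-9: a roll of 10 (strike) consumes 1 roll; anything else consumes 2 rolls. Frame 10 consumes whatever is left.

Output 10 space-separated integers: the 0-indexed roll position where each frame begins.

Frame 1 starts at roll index 0: roll=10 (strike), consumes 1 roll
Frame 2 starts at roll index 1: rolls=5,4 (sum=9), consumes 2 rolls
Frame 3 starts at roll index 3: roll=10 (strike), consumes 1 roll
Frame 4 starts at roll index 4: rolls=0,4 (sum=4), consumes 2 rolls
Frame 5 starts at roll index 6: roll=10 (strike), consumes 1 roll
Frame 6 starts at roll index 7: rolls=0,10 (sum=10), consumes 2 rolls
Frame 7 starts at roll index 9: rolls=4,4 (sum=8), consumes 2 rolls
Frame 8 starts at roll index 11: rolls=6,1 (sum=7), consumes 2 rolls
Frame 9 starts at roll index 13: roll=10 (strike), consumes 1 roll
Frame 10 starts at roll index 14: 2 remaining rolls

Answer: 0 1 3 4 6 7 9 11 13 14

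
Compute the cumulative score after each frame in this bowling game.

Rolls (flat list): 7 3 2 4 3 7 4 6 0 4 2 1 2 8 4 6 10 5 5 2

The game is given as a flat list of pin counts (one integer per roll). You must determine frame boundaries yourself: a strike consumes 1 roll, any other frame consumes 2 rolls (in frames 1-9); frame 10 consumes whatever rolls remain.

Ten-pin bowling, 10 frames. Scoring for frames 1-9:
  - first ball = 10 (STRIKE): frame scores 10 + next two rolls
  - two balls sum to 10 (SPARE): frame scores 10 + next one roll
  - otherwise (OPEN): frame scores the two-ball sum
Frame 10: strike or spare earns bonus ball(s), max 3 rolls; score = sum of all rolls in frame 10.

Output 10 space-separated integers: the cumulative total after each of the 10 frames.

Frame 1: SPARE (7+3=10). 10 + next roll (2) = 12. Cumulative: 12
Frame 2: OPEN (2+4=6). Cumulative: 18
Frame 3: SPARE (3+7=10). 10 + next roll (4) = 14. Cumulative: 32
Frame 4: SPARE (4+6=10). 10 + next roll (0) = 10. Cumulative: 42
Frame 5: OPEN (0+4=4). Cumulative: 46
Frame 6: OPEN (2+1=3). Cumulative: 49
Frame 7: SPARE (2+8=10). 10 + next roll (4) = 14. Cumulative: 63
Frame 8: SPARE (4+6=10). 10 + next roll (10) = 20. Cumulative: 83
Frame 9: STRIKE. 10 + next two rolls (5+5) = 20. Cumulative: 103
Frame 10: SPARE. Sum of all frame-10 rolls (5+5+2) = 12. Cumulative: 115

Answer: 12 18 32 42 46 49 63 83 103 115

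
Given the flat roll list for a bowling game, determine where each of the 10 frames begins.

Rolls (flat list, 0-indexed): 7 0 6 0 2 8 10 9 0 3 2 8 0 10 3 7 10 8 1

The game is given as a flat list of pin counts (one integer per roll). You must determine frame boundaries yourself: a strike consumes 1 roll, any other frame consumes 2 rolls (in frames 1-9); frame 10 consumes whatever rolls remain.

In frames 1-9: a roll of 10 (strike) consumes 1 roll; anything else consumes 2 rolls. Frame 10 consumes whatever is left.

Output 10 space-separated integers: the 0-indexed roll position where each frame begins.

Answer: 0 2 4 6 7 9 11 13 14 16

Derivation:
Frame 1 starts at roll index 0: rolls=7,0 (sum=7), consumes 2 rolls
Frame 2 starts at roll index 2: rolls=6,0 (sum=6), consumes 2 rolls
Frame 3 starts at roll index 4: rolls=2,8 (sum=10), consumes 2 rolls
Frame 4 starts at roll index 6: roll=10 (strike), consumes 1 roll
Frame 5 starts at roll index 7: rolls=9,0 (sum=9), consumes 2 rolls
Frame 6 starts at roll index 9: rolls=3,2 (sum=5), consumes 2 rolls
Frame 7 starts at roll index 11: rolls=8,0 (sum=8), consumes 2 rolls
Frame 8 starts at roll index 13: roll=10 (strike), consumes 1 roll
Frame 9 starts at roll index 14: rolls=3,7 (sum=10), consumes 2 rolls
Frame 10 starts at roll index 16: 3 remaining rolls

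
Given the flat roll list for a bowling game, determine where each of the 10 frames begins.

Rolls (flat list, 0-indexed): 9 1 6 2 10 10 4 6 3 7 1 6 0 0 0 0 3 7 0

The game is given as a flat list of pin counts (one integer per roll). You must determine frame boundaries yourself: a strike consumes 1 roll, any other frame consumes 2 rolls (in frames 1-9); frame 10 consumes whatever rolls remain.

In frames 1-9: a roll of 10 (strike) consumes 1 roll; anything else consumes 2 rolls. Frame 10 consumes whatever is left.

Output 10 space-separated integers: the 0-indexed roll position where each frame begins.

Answer: 0 2 4 5 6 8 10 12 14 16

Derivation:
Frame 1 starts at roll index 0: rolls=9,1 (sum=10), consumes 2 rolls
Frame 2 starts at roll index 2: rolls=6,2 (sum=8), consumes 2 rolls
Frame 3 starts at roll index 4: roll=10 (strike), consumes 1 roll
Frame 4 starts at roll index 5: roll=10 (strike), consumes 1 roll
Frame 5 starts at roll index 6: rolls=4,6 (sum=10), consumes 2 rolls
Frame 6 starts at roll index 8: rolls=3,7 (sum=10), consumes 2 rolls
Frame 7 starts at roll index 10: rolls=1,6 (sum=7), consumes 2 rolls
Frame 8 starts at roll index 12: rolls=0,0 (sum=0), consumes 2 rolls
Frame 9 starts at roll index 14: rolls=0,0 (sum=0), consumes 2 rolls
Frame 10 starts at roll index 16: 3 remaining rolls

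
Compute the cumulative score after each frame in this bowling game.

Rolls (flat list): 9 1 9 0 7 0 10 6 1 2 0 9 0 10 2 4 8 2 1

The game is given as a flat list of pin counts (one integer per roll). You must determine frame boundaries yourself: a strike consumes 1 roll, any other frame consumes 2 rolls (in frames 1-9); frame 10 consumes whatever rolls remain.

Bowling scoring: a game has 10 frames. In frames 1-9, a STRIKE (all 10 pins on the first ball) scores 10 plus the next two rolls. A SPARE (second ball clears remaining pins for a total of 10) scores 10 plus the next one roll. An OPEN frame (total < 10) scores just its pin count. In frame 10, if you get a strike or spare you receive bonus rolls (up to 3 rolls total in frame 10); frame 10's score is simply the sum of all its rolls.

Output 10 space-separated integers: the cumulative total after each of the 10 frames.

Frame 1: SPARE (9+1=10). 10 + next roll (9) = 19. Cumulative: 19
Frame 2: OPEN (9+0=9). Cumulative: 28
Frame 3: OPEN (7+0=7). Cumulative: 35
Frame 4: STRIKE. 10 + next two rolls (6+1) = 17. Cumulative: 52
Frame 5: OPEN (6+1=7). Cumulative: 59
Frame 6: OPEN (2+0=2). Cumulative: 61
Frame 7: OPEN (9+0=9). Cumulative: 70
Frame 8: STRIKE. 10 + next two rolls (2+4) = 16. Cumulative: 86
Frame 9: OPEN (2+4=6). Cumulative: 92
Frame 10: SPARE. Sum of all frame-10 rolls (8+2+1) = 11. Cumulative: 103

Answer: 19 28 35 52 59 61 70 86 92 103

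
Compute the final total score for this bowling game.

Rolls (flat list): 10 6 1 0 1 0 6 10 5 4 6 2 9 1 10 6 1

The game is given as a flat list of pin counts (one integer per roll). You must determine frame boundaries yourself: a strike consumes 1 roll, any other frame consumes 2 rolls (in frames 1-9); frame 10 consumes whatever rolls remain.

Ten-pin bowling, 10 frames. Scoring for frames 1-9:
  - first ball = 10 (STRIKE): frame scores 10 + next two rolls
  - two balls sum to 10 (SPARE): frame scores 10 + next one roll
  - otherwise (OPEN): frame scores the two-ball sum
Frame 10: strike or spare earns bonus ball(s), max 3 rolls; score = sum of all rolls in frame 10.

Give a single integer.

Answer: 111

Derivation:
Frame 1: STRIKE. 10 + next two rolls (6+1) = 17. Cumulative: 17
Frame 2: OPEN (6+1=7). Cumulative: 24
Frame 3: OPEN (0+1=1). Cumulative: 25
Frame 4: OPEN (0+6=6). Cumulative: 31
Frame 5: STRIKE. 10 + next two rolls (5+4) = 19. Cumulative: 50
Frame 6: OPEN (5+4=9). Cumulative: 59
Frame 7: OPEN (6+2=8). Cumulative: 67
Frame 8: SPARE (9+1=10). 10 + next roll (10) = 20. Cumulative: 87
Frame 9: STRIKE. 10 + next two rolls (6+1) = 17. Cumulative: 104
Frame 10: OPEN. Sum of all frame-10 rolls (6+1) = 7. Cumulative: 111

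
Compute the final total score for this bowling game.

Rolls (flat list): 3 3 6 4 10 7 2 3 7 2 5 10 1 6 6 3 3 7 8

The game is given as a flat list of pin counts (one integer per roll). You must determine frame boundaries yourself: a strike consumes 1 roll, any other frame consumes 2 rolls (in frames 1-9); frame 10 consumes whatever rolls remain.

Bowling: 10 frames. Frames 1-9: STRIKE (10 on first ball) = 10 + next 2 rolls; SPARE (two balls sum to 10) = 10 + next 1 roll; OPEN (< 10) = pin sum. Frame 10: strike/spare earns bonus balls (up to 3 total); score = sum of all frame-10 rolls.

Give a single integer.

Answer: 124

Derivation:
Frame 1: OPEN (3+3=6). Cumulative: 6
Frame 2: SPARE (6+4=10). 10 + next roll (10) = 20. Cumulative: 26
Frame 3: STRIKE. 10 + next two rolls (7+2) = 19. Cumulative: 45
Frame 4: OPEN (7+2=9). Cumulative: 54
Frame 5: SPARE (3+7=10). 10 + next roll (2) = 12. Cumulative: 66
Frame 6: OPEN (2+5=7). Cumulative: 73
Frame 7: STRIKE. 10 + next two rolls (1+6) = 17. Cumulative: 90
Frame 8: OPEN (1+6=7). Cumulative: 97
Frame 9: OPEN (6+3=9). Cumulative: 106
Frame 10: SPARE. Sum of all frame-10 rolls (3+7+8) = 18. Cumulative: 124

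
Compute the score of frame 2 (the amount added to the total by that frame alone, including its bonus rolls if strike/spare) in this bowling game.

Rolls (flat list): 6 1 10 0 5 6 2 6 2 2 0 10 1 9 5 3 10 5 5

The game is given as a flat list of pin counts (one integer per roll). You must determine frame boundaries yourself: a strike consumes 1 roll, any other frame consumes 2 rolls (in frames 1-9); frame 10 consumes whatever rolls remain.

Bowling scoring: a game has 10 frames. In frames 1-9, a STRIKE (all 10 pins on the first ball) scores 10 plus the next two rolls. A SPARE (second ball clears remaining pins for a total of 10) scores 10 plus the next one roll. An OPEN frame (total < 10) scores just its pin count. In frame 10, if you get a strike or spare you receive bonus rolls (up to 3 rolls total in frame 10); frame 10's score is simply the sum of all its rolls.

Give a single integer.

Answer: 15

Derivation:
Frame 1: OPEN (6+1=7). Cumulative: 7
Frame 2: STRIKE. 10 + next two rolls (0+5) = 15. Cumulative: 22
Frame 3: OPEN (0+5=5). Cumulative: 27
Frame 4: OPEN (6+2=8). Cumulative: 35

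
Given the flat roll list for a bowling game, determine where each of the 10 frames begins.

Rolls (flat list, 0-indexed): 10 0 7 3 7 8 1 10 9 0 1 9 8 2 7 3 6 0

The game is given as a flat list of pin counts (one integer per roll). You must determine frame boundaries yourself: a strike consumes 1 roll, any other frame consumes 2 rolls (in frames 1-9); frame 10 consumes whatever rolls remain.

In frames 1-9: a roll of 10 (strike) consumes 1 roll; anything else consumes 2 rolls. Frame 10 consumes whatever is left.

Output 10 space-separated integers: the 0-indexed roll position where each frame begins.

Frame 1 starts at roll index 0: roll=10 (strike), consumes 1 roll
Frame 2 starts at roll index 1: rolls=0,7 (sum=7), consumes 2 rolls
Frame 3 starts at roll index 3: rolls=3,7 (sum=10), consumes 2 rolls
Frame 4 starts at roll index 5: rolls=8,1 (sum=9), consumes 2 rolls
Frame 5 starts at roll index 7: roll=10 (strike), consumes 1 roll
Frame 6 starts at roll index 8: rolls=9,0 (sum=9), consumes 2 rolls
Frame 7 starts at roll index 10: rolls=1,9 (sum=10), consumes 2 rolls
Frame 8 starts at roll index 12: rolls=8,2 (sum=10), consumes 2 rolls
Frame 9 starts at roll index 14: rolls=7,3 (sum=10), consumes 2 rolls
Frame 10 starts at roll index 16: 2 remaining rolls

Answer: 0 1 3 5 7 8 10 12 14 16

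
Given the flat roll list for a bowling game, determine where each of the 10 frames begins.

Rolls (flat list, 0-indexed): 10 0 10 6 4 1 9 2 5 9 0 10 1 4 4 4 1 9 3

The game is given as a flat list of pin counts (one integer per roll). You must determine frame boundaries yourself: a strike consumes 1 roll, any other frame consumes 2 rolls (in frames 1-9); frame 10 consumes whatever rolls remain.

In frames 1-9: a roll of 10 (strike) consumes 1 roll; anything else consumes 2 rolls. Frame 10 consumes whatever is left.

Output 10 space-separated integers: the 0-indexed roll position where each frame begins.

Frame 1 starts at roll index 0: roll=10 (strike), consumes 1 roll
Frame 2 starts at roll index 1: rolls=0,10 (sum=10), consumes 2 rolls
Frame 3 starts at roll index 3: rolls=6,4 (sum=10), consumes 2 rolls
Frame 4 starts at roll index 5: rolls=1,9 (sum=10), consumes 2 rolls
Frame 5 starts at roll index 7: rolls=2,5 (sum=7), consumes 2 rolls
Frame 6 starts at roll index 9: rolls=9,0 (sum=9), consumes 2 rolls
Frame 7 starts at roll index 11: roll=10 (strike), consumes 1 roll
Frame 8 starts at roll index 12: rolls=1,4 (sum=5), consumes 2 rolls
Frame 9 starts at roll index 14: rolls=4,4 (sum=8), consumes 2 rolls
Frame 10 starts at roll index 16: 3 remaining rolls

Answer: 0 1 3 5 7 9 11 12 14 16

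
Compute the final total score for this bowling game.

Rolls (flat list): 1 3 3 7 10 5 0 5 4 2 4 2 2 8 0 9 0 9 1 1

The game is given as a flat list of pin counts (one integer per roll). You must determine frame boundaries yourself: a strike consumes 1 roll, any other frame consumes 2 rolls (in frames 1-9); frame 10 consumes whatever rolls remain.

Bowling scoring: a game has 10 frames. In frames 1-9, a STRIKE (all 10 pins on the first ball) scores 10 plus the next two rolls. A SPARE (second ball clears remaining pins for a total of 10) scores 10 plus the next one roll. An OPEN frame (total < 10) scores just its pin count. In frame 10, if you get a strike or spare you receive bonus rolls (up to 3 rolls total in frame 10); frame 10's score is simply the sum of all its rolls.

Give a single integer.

Frame 1: OPEN (1+3=4). Cumulative: 4
Frame 2: SPARE (3+7=10). 10 + next roll (10) = 20. Cumulative: 24
Frame 3: STRIKE. 10 + next two rolls (5+0) = 15. Cumulative: 39
Frame 4: OPEN (5+0=5). Cumulative: 44
Frame 5: OPEN (5+4=9). Cumulative: 53
Frame 6: OPEN (2+4=6). Cumulative: 59
Frame 7: OPEN (2+2=4). Cumulative: 63
Frame 8: OPEN (8+0=8). Cumulative: 71
Frame 9: OPEN (9+0=9). Cumulative: 80
Frame 10: SPARE. Sum of all frame-10 rolls (9+1+1) = 11. Cumulative: 91

Answer: 91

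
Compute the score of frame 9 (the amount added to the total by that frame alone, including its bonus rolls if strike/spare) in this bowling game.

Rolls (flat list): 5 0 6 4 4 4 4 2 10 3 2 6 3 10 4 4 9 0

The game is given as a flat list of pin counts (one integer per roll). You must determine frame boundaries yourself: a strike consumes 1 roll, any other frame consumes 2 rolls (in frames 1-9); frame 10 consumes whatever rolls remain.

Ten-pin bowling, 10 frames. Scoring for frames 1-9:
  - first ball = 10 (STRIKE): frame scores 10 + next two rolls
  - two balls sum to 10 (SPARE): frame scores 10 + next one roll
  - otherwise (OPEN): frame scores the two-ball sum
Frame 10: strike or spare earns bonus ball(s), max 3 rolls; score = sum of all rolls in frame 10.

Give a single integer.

Frame 1: OPEN (5+0=5). Cumulative: 5
Frame 2: SPARE (6+4=10). 10 + next roll (4) = 14. Cumulative: 19
Frame 3: OPEN (4+4=8). Cumulative: 27
Frame 4: OPEN (4+2=6). Cumulative: 33
Frame 5: STRIKE. 10 + next two rolls (3+2) = 15. Cumulative: 48
Frame 6: OPEN (3+2=5). Cumulative: 53
Frame 7: OPEN (6+3=9). Cumulative: 62
Frame 8: STRIKE. 10 + next two rolls (4+4) = 18. Cumulative: 80
Frame 9: OPEN (4+4=8). Cumulative: 88
Frame 10: OPEN. Sum of all frame-10 rolls (9+0) = 9. Cumulative: 97

Answer: 8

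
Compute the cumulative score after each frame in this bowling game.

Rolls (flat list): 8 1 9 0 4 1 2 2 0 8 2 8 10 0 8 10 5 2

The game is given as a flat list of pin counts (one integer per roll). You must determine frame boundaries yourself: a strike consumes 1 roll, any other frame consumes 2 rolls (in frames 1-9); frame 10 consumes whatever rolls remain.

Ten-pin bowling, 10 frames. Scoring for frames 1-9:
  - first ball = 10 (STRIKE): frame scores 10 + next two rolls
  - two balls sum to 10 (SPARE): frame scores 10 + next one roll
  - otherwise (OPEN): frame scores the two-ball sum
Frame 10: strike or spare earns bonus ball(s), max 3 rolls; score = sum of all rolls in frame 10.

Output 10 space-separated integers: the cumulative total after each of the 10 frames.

Frame 1: OPEN (8+1=9). Cumulative: 9
Frame 2: OPEN (9+0=9). Cumulative: 18
Frame 3: OPEN (4+1=5). Cumulative: 23
Frame 4: OPEN (2+2=4). Cumulative: 27
Frame 5: OPEN (0+8=8). Cumulative: 35
Frame 6: SPARE (2+8=10). 10 + next roll (10) = 20. Cumulative: 55
Frame 7: STRIKE. 10 + next two rolls (0+8) = 18. Cumulative: 73
Frame 8: OPEN (0+8=8). Cumulative: 81
Frame 9: STRIKE. 10 + next two rolls (5+2) = 17. Cumulative: 98
Frame 10: OPEN. Sum of all frame-10 rolls (5+2) = 7. Cumulative: 105

Answer: 9 18 23 27 35 55 73 81 98 105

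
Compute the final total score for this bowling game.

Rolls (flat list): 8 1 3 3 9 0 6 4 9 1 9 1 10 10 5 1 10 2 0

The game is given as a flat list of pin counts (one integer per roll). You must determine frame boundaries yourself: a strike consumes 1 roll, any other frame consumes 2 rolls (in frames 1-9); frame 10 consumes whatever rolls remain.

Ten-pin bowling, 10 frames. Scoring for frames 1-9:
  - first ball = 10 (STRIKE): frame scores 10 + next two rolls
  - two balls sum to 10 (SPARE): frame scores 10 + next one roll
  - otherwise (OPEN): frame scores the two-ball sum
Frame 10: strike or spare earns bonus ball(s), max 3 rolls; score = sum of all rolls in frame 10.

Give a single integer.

Answer: 141

Derivation:
Frame 1: OPEN (8+1=9). Cumulative: 9
Frame 2: OPEN (3+3=6). Cumulative: 15
Frame 3: OPEN (9+0=9). Cumulative: 24
Frame 4: SPARE (6+4=10). 10 + next roll (9) = 19. Cumulative: 43
Frame 5: SPARE (9+1=10). 10 + next roll (9) = 19. Cumulative: 62
Frame 6: SPARE (9+1=10). 10 + next roll (10) = 20. Cumulative: 82
Frame 7: STRIKE. 10 + next two rolls (10+5) = 25. Cumulative: 107
Frame 8: STRIKE. 10 + next two rolls (5+1) = 16. Cumulative: 123
Frame 9: OPEN (5+1=6). Cumulative: 129
Frame 10: STRIKE. Sum of all frame-10 rolls (10+2+0) = 12. Cumulative: 141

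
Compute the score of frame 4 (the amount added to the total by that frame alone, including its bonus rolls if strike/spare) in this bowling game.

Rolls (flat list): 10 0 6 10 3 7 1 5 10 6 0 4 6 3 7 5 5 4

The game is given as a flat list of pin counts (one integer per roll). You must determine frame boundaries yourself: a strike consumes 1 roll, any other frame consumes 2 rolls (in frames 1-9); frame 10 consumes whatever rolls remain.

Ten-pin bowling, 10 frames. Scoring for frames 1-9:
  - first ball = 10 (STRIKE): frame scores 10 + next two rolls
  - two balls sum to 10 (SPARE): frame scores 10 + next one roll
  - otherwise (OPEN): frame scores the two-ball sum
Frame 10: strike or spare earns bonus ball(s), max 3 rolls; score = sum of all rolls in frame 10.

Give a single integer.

Answer: 11

Derivation:
Frame 1: STRIKE. 10 + next two rolls (0+6) = 16. Cumulative: 16
Frame 2: OPEN (0+6=6). Cumulative: 22
Frame 3: STRIKE. 10 + next two rolls (3+7) = 20. Cumulative: 42
Frame 4: SPARE (3+7=10). 10 + next roll (1) = 11. Cumulative: 53
Frame 5: OPEN (1+5=6). Cumulative: 59
Frame 6: STRIKE. 10 + next two rolls (6+0) = 16. Cumulative: 75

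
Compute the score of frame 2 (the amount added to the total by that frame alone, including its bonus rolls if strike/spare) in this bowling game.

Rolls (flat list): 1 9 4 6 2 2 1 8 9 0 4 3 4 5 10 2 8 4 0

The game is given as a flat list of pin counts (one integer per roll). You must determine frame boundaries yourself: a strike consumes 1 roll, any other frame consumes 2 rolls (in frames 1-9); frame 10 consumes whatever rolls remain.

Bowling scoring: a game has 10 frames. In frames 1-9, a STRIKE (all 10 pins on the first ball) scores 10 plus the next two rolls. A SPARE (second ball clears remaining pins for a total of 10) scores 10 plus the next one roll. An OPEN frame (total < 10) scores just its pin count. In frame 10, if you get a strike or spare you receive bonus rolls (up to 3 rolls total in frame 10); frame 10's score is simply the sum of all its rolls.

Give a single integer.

Frame 1: SPARE (1+9=10). 10 + next roll (4) = 14. Cumulative: 14
Frame 2: SPARE (4+6=10). 10 + next roll (2) = 12. Cumulative: 26
Frame 3: OPEN (2+2=4). Cumulative: 30
Frame 4: OPEN (1+8=9). Cumulative: 39

Answer: 12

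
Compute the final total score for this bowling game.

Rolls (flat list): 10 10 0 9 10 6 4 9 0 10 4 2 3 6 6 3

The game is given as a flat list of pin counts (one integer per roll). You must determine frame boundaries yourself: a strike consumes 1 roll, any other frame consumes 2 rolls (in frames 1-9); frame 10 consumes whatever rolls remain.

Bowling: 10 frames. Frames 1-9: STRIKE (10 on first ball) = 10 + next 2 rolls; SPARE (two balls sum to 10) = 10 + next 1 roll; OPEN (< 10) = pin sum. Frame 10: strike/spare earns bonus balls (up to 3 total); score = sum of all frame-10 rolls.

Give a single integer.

Frame 1: STRIKE. 10 + next two rolls (10+0) = 20. Cumulative: 20
Frame 2: STRIKE. 10 + next two rolls (0+9) = 19. Cumulative: 39
Frame 3: OPEN (0+9=9). Cumulative: 48
Frame 4: STRIKE. 10 + next two rolls (6+4) = 20. Cumulative: 68
Frame 5: SPARE (6+4=10). 10 + next roll (9) = 19. Cumulative: 87
Frame 6: OPEN (9+0=9). Cumulative: 96
Frame 7: STRIKE. 10 + next two rolls (4+2) = 16. Cumulative: 112
Frame 8: OPEN (4+2=6). Cumulative: 118
Frame 9: OPEN (3+6=9). Cumulative: 127
Frame 10: OPEN. Sum of all frame-10 rolls (6+3) = 9. Cumulative: 136

Answer: 136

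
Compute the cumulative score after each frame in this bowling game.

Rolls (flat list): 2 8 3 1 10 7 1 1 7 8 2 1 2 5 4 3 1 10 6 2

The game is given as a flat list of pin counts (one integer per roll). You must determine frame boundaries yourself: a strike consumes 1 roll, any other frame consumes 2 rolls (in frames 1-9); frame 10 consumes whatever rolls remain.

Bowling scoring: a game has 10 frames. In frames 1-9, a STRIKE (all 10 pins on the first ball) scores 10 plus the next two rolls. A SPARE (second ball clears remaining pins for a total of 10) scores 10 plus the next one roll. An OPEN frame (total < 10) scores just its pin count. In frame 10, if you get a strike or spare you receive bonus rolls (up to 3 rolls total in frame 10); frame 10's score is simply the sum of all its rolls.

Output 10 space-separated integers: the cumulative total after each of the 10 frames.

Answer: 13 17 35 43 51 62 65 74 78 96

Derivation:
Frame 1: SPARE (2+8=10). 10 + next roll (3) = 13. Cumulative: 13
Frame 2: OPEN (3+1=4). Cumulative: 17
Frame 3: STRIKE. 10 + next two rolls (7+1) = 18. Cumulative: 35
Frame 4: OPEN (7+1=8). Cumulative: 43
Frame 5: OPEN (1+7=8). Cumulative: 51
Frame 6: SPARE (8+2=10). 10 + next roll (1) = 11. Cumulative: 62
Frame 7: OPEN (1+2=3). Cumulative: 65
Frame 8: OPEN (5+4=9). Cumulative: 74
Frame 9: OPEN (3+1=4). Cumulative: 78
Frame 10: STRIKE. Sum of all frame-10 rolls (10+6+2) = 18. Cumulative: 96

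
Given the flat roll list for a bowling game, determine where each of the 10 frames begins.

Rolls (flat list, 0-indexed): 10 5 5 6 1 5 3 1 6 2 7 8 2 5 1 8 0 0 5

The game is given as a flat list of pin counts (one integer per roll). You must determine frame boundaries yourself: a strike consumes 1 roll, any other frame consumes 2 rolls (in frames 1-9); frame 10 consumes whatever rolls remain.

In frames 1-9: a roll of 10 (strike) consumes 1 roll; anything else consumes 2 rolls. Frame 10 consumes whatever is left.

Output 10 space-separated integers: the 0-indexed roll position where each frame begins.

Frame 1 starts at roll index 0: roll=10 (strike), consumes 1 roll
Frame 2 starts at roll index 1: rolls=5,5 (sum=10), consumes 2 rolls
Frame 3 starts at roll index 3: rolls=6,1 (sum=7), consumes 2 rolls
Frame 4 starts at roll index 5: rolls=5,3 (sum=8), consumes 2 rolls
Frame 5 starts at roll index 7: rolls=1,6 (sum=7), consumes 2 rolls
Frame 6 starts at roll index 9: rolls=2,7 (sum=9), consumes 2 rolls
Frame 7 starts at roll index 11: rolls=8,2 (sum=10), consumes 2 rolls
Frame 8 starts at roll index 13: rolls=5,1 (sum=6), consumes 2 rolls
Frame 9 starts at roll index 15: rolls=8,0 (sum=8), consumes 2 rolls
Frame 10 starts at roll index 17: 2 remaining rolls

Answer: 0 1 3 5 7 9 11 13 15 17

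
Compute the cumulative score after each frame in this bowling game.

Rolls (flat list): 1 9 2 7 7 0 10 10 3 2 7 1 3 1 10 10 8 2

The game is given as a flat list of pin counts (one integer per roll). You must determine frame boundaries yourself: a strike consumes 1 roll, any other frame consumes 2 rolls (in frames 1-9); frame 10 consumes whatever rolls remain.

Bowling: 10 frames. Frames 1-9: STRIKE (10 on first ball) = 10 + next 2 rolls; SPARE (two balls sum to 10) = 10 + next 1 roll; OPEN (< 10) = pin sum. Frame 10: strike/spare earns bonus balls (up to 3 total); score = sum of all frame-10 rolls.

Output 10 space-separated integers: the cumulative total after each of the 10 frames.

Frame 1: SPARE (1+9=10). 10 + next roll (2) = 12. Cumulative: 12
Frame 2: OPEN (2+7=9). Cumulative: 21
Frame 3: OPEN (7+0=7). Cumulative: 28
Frame 4: STRIKE. 10 + next two rolls (10+3) = 23. Cumulative: 51
Frame 5: STRIKE. 10 + next two rolls (3+2) = 15. Cumulative: 66
Frame 6: OPEN (3+2=5). Cumulative: 71
Frame 7: OPEN (7+1=8). Cumulative: 79
Frame 8: OPEN (3+1=4). Cumulative: 83
Frame 9: STRIKE. 10 + next two rolls (10+8) = 28. Cumulative: 111
Frame 10: STRIKE. Sum of all frame-10 rolls (10+8+2) = 20. Cumulative: 131

Answer: 12 21 28 51 66 71 79 83 111 131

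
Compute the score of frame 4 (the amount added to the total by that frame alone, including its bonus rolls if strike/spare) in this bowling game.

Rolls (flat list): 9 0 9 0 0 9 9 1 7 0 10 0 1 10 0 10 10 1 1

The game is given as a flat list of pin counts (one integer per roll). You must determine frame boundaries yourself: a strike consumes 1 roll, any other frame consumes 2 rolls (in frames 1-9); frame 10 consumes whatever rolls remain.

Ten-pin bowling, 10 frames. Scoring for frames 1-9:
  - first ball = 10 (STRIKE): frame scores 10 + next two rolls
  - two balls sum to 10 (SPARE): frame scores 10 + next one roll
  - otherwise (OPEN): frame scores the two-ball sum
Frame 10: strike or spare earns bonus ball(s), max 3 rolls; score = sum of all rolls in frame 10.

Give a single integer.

Frame 1: OPEN (9+0=9). Cumulative: 9
Frame 2: OPEN (9+0=9). Cumulative: 18
Frame 3: OPEN (0+9=9). Cumulative: 27
Frame 4: SPARE (9+1=10). 10 + next roll (7) = 17. Cumulative: 44
Frame 5: OPEN (7+0=7). Cumulative: 51
Frame 6: STRIKE. 10 + next two rolls (0+1) = 11. Cumulative: 62

Answer: 17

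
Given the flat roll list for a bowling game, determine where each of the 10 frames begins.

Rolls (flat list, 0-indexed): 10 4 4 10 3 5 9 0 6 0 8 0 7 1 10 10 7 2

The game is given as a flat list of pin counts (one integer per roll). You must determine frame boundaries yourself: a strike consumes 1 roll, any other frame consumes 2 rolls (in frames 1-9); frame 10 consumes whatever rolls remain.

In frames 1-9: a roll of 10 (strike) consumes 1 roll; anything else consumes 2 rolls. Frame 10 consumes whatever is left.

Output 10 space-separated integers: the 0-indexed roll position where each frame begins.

Answer: 0 1 3 4 6 8 10 12 14 15

Derivation:
Frame 1 starts at roll index 0: roll=10 (strike), consumes 1 roll
Frame 2 starts at roll index 1: rolls=4,4 (sum=8), consumes 2 rolls
Frame 3 starts at roll index 3: roll=10 (strike), consumes 1 roll
Frame 4 starts at roll index 4: rolls=3,5 (sum=8), consumes 2 rolls
Frame 5 starts at roll index 6: rolls=9,0 (sum=9), consumes 2 rolls
Frame 6 starts at roll index 8: rolls=6,0 (sum=6), consumes 2 rolls
Frame 7 starts at roll index 10: rolls=8,0 (sum=8), consumes 2 rolls
Frame 8 starts at roll index 12: rolls=7,1 (sum=8), consumes 2 rolls
Frame 9 starts at roll index 14: roll=10 (strike), consumes 1 roll
Frame 10 starts at roll index 15: 3 remaining rolls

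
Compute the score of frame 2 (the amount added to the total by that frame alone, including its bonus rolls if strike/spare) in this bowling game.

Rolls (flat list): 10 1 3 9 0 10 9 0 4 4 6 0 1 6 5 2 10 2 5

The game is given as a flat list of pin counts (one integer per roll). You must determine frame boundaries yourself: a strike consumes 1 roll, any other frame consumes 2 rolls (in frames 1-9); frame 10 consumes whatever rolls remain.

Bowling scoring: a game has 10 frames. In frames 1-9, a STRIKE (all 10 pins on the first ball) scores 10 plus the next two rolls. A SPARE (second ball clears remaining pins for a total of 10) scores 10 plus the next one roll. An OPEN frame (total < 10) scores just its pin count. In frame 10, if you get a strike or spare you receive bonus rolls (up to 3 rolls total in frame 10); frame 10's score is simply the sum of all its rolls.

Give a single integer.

Answer: 4

Derivation:
Frame 1: STRIKE. 10 + next two rolls (1+3) = 14. Cumulative: 14
Frame 2: OPEN (1+3=4). Cumulative: 18
Frame 3: OPEN (9+0=9). Cumulative: 27
Frame 4: STRIKE. 10 + next two rolls (9+0) = 19. Cumulative: 46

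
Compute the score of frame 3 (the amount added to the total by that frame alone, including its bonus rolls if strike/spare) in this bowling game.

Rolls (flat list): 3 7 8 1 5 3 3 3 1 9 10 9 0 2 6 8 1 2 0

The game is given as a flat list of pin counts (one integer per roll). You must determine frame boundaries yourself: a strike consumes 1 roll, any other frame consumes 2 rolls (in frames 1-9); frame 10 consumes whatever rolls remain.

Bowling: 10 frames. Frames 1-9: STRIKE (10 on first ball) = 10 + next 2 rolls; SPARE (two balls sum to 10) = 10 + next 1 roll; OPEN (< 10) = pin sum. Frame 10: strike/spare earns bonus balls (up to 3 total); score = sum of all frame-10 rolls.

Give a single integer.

Answer: 8

Derivation:
Frame 1: SPARE (3+7=10). 10 + next roll (8) = 18. Cumulative: 18
Frame 2: OPEN (8+1=9). Cumulative: 27
Frame 3: OPEN (5+3=8). Cumulative: 35
Frame 4: OPEN (3+3=6). Cumulative: 41
Frame 5: SPARE (1+9=10). 10 + next roll (10) = 20. Cumulative: 61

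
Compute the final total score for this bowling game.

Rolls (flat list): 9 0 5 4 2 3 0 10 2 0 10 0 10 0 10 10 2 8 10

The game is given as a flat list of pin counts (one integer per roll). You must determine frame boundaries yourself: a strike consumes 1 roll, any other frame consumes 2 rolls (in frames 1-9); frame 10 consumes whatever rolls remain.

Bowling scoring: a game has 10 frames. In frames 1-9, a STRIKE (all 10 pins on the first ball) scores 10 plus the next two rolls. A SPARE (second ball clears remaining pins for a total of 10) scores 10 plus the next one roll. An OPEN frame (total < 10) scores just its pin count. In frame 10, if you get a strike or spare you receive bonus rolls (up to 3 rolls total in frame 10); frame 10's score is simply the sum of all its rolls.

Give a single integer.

Answer: 127

Derivation:
Frame 1: OPEN (9+0=9). Cumulative: 9
Frame 2: OPEN (5+4=9). Cumulative: 18
Frame 3: OPEN (2+3=5). Cumulative: 23
Frame 4: SPARE (0+10=10). 10 + next roll (2) = 12. Cumulative: 35
Frame 5: OPEN (2+0=2). Cumulative: 37
Frame 6: STRIKE. 10 + next two rolls (0+10) = 20. Cumulative: 57
Frame 7: SPARE (0+10=10). 10 + next roll (0) = 10. Cumulative: 67
Frame 8: SPARE (0+10=10). 10 + next roll (10) = 20. Cumulative: 87
Frame 9: STRIKE. 10 + next two rolls (2+8) = 20. Cumulative: 107
Frame 10: SPARE. Sum of all frame-10 rolls (2+8+10) = 20. Cumulative: 127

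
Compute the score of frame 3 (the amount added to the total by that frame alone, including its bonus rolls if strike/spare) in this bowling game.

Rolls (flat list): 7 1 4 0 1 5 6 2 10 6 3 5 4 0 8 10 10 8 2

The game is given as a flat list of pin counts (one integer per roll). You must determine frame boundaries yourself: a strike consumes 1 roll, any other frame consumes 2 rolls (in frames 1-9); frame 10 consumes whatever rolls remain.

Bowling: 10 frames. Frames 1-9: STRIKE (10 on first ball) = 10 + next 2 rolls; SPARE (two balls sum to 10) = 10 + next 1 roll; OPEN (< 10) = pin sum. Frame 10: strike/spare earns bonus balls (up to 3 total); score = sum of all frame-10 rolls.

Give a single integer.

Answer: 6

Derivation:
Frame 1: OPEN (7+1=8). Cumulative: 8
Frame 2: OPEN (4+0=4). Cumulative: 12
Frame 3: OPEN (1+5=6). Cumulative: 18
Frame 4: OPEN (6+2=8). Cumulative: 26
Frame 5: STRIKE. 10 + next two rolls (6+3) = 19. Cumulative: 45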